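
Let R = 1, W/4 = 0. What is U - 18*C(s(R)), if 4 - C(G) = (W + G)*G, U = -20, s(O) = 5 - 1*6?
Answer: -74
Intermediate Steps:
W = 0 (W = 4*0 = 0)
s(O) = -1 (s(O) = 5 - 6 = -1)
C(G) = 4 - G² (C(G) = 4 - (0 + G)*G = 4 - G*G = 4 - G²)
U - 18*C(s(R)) = -20 - 18*(4 - 1*(-1)²) = -20 - 18*(4 - 1*1) = -20 - 18*(4 - 1) = -20 - 18*3 = -20 - 54 = -74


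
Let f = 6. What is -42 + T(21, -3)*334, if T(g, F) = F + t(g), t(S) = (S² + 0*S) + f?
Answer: 148254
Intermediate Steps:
t(S) = 6 + S² (t(S) = (S² + 0*S) + 6 = (S² + 0) + 6 = S² + 6 = 6 + S²)
T(g, F) = 6 + F + g² (T(g, F) = F + (6 + g²) = 6 + F + g²)
-42 + T(21, -3)*334 = -42 + (6 - 3 + 21²)*334 = -42 + (6 - 3 + 441)*334 = -42 + 444*334 = -42 + 148296 = 148254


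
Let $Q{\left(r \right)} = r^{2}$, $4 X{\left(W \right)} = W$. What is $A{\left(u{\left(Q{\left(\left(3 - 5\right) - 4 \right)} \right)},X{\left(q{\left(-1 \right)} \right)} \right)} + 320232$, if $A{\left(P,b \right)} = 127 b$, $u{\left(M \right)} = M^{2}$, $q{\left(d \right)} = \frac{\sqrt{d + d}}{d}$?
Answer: $320232 - \frac{127 i \sqrt{2}}{4} \approx 3.2023 \cdot 10^{5} - 44.901 i$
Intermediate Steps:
$q{\left(d \right)} = \frac{\sqrt{2}}{\sqrt{d}}$ ($q{\left(d \right)} = \frac{\sqrt{2 d}}{d} = \frac{\sqrt{2} \sqrt{d}}{d} = \frac{\sqrt{2}}{\sqrt{d}}$)
$X{\left(W \right)} = \frac{W}{4}$
$A{\left(u{\left(Q{\left(\left(3 - 5\right) - 4 \right)} \right)},X{\left(q{\left(-1 \right)} \right)} \right)} + 320232 = 127 \frac{\sqrt{2} \frac{1}{\sqrt{-1}}}{4} + 320232 = 127 \frac{\sqrt{2} \left(- i\right)}{4} + 320232 = 127 \frac{\left(-1\right) i \sqrt{2}}{4} + 320232 = 127 \left(- \frac{i \sqrt{2}}{4}\right) + 320232 = - \frac{127 i \sqrt{2}}{4} + 320232 = 320232 - \frac{127 i \sqrt{2}}{4}$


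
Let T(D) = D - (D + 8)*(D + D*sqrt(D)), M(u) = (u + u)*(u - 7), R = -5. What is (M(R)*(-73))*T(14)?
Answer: 2575440 + 2698080*sqrt(14) ≈ 1.2671e+7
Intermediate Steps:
M(u) = 2*u*(-7 + u) (M(u) = (2*u)*(-7 + u) = 2*u*(-7 + u))
T(D) = D - (8 + D)*(D + D**(3/2))
(M(R)*(-73))*T(14) = ((2*(-5)*(-7 - 5))*(-73))*(-1*14**2 - 14**(5/2) - 112*sqrt(14) - 7*14) = ((2*(-5)*(-12))*(-73))*(-1*196 - 196*sqrt(14) - 112*sqrt(14) - 98) = (120*(-73))*(-196 - 196*sqrt(14) - 112*sqrt(14) - 98) = -8760*(-294 - 308*sqrt(14)) = 2575440 + 2698080*sqrt(14)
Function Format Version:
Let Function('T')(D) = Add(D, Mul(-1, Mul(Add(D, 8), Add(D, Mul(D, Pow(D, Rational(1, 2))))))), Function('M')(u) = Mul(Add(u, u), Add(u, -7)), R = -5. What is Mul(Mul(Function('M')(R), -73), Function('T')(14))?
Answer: Add(2575440, Mul(2698080, Pow(14, Rational(1, 2)))) ≈ 1.2671e+7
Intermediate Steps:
Function('M')(u) = Mul(2, u, Add(-7, u)) (Function('M')(u) = Mul(Mul(2, u), Add(-7, u)) = Mul(2, u, Add(-7, u)))
Function('T')(D) = Add(D, Mul(-1, Add(8, D), Add(D, Pow(D, Rational(3, 2))))) (Function('T')(D) = Add(D, Mul(-1, Mul(Add(8, D), Add(D, Pow(D, Rational(3, 2)))))) = Add(D, Mul(-1, Add(8, D), Add(D, Pow(D, Rational(3, 2))))))
Mul(Mul(Function('M')(R), -73), Function('T')(14)) = Mul(Mul(Mul(2, -5, Add(-7, -5)), -73), Add(Mul(-1, Pow(14, 2)), Mul(-1, Pow(14, Rational(5, 2))), Mul(-8, Pow(14, Rational(3, 2))), Mul(-7, 14))) = Mul(Mul(Mul(2, -5, -12), -73), Add(Mul(-1, 196), Mul(-1, Mul(196, Pow(14, Rational(1, 2)))), Mul(-8, Mul(14, Pow(14, Rational(1, 2)))), -98)) = Mul(Mul(120, -73), Add(-196, Mul(-196, Pow(14, Rational(1, 2))), Mul(-112, Pow(14, Rational(1, 2))), -98)) = Mul(-8760, Add(-294, Mul(-308, Pow(14, Rational(1, 2))))) = Add(2575440, Mul(2698080, Pow(14, Rational(1, 2))))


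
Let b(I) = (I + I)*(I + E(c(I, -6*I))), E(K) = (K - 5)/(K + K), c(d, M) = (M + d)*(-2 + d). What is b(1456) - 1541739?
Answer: 3925202407/1454 ≈ 2.6996e+6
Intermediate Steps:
c(d, M) = (-2 + d)*(M + d)
E(K) = (-5 + K)/(2*K) (E(K) = (-5 + K)/((2*K)) = (-5 + K)*(1/(2*K)) = (-5 + K)/(2*K))
b(I) = 2*I*(I + (-5 - 5*I**2 + 10*I)/(2*(-5*I**2 + 10*I))) (b(I) = (I + I)*(I + (-5 + (I**2 - (-12)*I - 2*I + (-6*I)*I))/(2*(I**2 - (-12)*I - 2*I + (-6*I)*I))) = (2*I)*(I + (-5 + (I**2 + 12*I - 2*I - 6*I**2))/(2*(I**2 + 12*I - 2*I - 6*I**2))) = (2*I)*(I + (-5 + (-5*I**2 + 10*I))/(2*(-5*I**2 + 10*I))) = (2*I)*(I + (-5 - 5*I**2 + 10*I)/(2*(-5*I**2 + 10*I))) = 2*I*(I + (-5 - 5*I**2 + 10*I)/(2*(-5*I**2 + 10*I))))
b(1456) - 1541739 = (1 - 3*1456**2 - 2*1456 + 2*1456**3)/(-2 + 1456) - 1541739 = (1 - 3*2119936 - 2912 + 2*3086626816)/1454 - 1541739 = (1 - 6359808 - 2912 + 6173253632)/1454 - 1541739 = (1/1454)*6166890913 - 1541739 = 6166890913/1454 - 1541739 = 3925202407/1454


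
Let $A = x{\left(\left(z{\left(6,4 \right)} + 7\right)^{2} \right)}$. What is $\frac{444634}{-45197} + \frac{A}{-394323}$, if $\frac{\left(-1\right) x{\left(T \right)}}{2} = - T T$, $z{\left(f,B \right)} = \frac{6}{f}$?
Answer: $- \frac{175699666606}{17822216631} \approx -9.8585$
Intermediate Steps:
$x{\left(T \right)} = 2 T^{2}$ ($x{\left(T \right)} = - 2 \left(- T T\right) = - 2 \left(- T^{2}\right) = 2 T^{2}$)
$A = 8192$ ($A = 2 \left(\left(\frac{6}{6} + 7\right)^{2}\right)^{2} = 2 \left(\left(6 \cdot \frac{1}{6} + 7\right)^{2}\right)^{2} = 2 \left(\left(1 + 7\right)^{2}\right)^{2} = 2 \left(8^{2}\right)^{2} = 2 \cdot 64^{2} = 2 \cdot 4096 = 8192$)
$\frac{444634}{-45197} + \frac{A}{-394323} = \frac{444634}{-45197} + \frac{8192}{-394323} = 444634 \left(- \frac{1}{45197}\right) + 8192 \left(- \frac{1}{394323}\right) = - \frac{444634}{45197} - \frac{8192}{394323} = - \frac{175699666606}{17822216631}$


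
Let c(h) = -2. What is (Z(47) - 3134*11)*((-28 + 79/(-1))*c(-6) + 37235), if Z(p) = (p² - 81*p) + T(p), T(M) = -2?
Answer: -1350935226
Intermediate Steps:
Z(p) = -2 + p² - 81*p (Z(p) = (p² - 81*p) - 2 = -2 + p² - 81*p)
(Z(47) - 3134*11)*((-28 + 79/(-1))*c(-6) + 37235) = ((-2 + 47² - 81*47) - 3134*11)*((-28 + 79/(-1))*(-2) + 37235) = ((-2 + 2209 - 3807) - 34474)*((-28 + 79*(-1))*(-2) + 37235) = (-1600 - 34474)*((-28 - 79)*(-2) + 37235) = -36074*(-107*(-2) + 37235) = -36074*(214 + 37235) = -36074*37449 = -1350935226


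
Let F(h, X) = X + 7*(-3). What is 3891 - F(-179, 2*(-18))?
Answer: 3948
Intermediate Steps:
F(h, X) = -21 + X (F(h, X) = X - 21 = -21 + X)
3891 - F(-179, 2*(-18)) = 3891 - (-21 + 2*(-18)) = 3891 - (-21 - 36) = 3891 - 1*(-57) = 3891 + 57 = 3948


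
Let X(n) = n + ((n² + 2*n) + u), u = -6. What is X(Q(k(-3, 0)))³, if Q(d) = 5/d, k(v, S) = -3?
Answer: -405224/729 ≈ -555.86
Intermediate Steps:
X(n) = -6 + n² + 3*n (X(n) = n + ((n² + 2*n) - 6) = n + (-6 + n² + 2*n) = -6 + n² + 3*n)
X(Q(k(-3, 0)))³ = (-6 + (5/(-3))² + 3*(5/(-3)))³ = (-6 + (5*(-⅓))² + 3*(5*(-⅓)))³ = (-6 + (-5/3)² + 3*(-5/3))³ = (-6 + 25/9 - 5)³ = (-74/9)³ = -405224/729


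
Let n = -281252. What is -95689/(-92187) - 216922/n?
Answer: 23455055521/12963889062 ≈ 1.8093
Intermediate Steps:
-95689/(-92187) - 216922/n = -95689/(-92187) - 216922/(-281252) = -95689*(-1/92187) - 216922*(-1/281252) = 95689/92187 + 108461/140626 = 23455055521/12963889062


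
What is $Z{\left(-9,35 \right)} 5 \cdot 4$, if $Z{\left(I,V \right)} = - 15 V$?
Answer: $-10500$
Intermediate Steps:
$Z{\left(-9,35 \right)} 5 \cdot 4 = \left(-15\right) 35 \cdot 5 \cdot 4 = \left(-525\right) 20 = -10500$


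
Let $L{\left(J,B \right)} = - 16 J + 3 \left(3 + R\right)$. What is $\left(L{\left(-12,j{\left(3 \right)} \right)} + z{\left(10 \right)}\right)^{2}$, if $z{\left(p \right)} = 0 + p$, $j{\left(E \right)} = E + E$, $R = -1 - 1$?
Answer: $42025$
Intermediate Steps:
$R = -2$
$j{\left(E \right)} = 2 E$
$z{\left(p \right)} = p$
$L{\left(J,B \right)} = 3 - 16 J$ ($L{\left(J,B \right)} = - 16 J + 3 \left(3 - 2\right) = - 16 J + 3 \cdot 1 = - 16 J + 3 = 3 - 16 J$)
$\left(L{\left(-12,j{\left(3 \right)} \right)} + z{\left(10 \right)}\right)^{2} = \left(\left(3 - -192\right) + 10\right)^{2} = \left(\left(3 + 192\right) + 10\right)^{2} = \left(195 + 10\right)^{2} = 205^{2} = 42025$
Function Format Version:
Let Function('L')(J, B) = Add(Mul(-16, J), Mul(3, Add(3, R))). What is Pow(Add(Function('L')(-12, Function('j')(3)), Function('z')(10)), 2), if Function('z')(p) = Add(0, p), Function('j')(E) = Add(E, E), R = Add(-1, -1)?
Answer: 42025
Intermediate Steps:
R = -2
Function('j')(E) = Mul(2, E)
Function('z')(p) = p
Function('L')(J, B) = Add(3, Mul(-16, J)) (Function('L')(J, B) = Add(Mul(-16, J), Mul(3, Add(3, -2))) = Add(Mul(-16, J), Mul(3, 1)) = Add(Mul(-16, J), 3) = Add(3, Mul(-16, J)))
Pow(Add(Function('L')(-12, Function('j')(3)), Function('z')(10)), 2) = Pow(Add(Add(3, Mul(-16, -12)), 10), 2) = Pow(Add(Add(3, 192), 10), 2) = Pow(Add(195, 10), 2) = Pow(205, 2) = 42025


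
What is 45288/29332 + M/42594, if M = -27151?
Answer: 283150985/312341802 ≈ 0.90654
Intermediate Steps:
45288/29332 + M/42594 = 45288/29332 - 27151/42594 = 45288*(1/29332) - 27151*1/42594 = 11322/7333 - 27151/42594 = 283150985/312341802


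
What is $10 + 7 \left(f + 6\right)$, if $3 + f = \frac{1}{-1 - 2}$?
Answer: $\frac{86}{3} \approx 28.667$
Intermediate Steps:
$f = - \frac{10}{3}$ ($f = -3 + \frac{1}{-1 - 2} = -3 + \frac{1}{-3} = -3 - \frac{1}{3} = - \frac{10}{3} \approx -3.3333$)
$10 + 7 \left(f + 6\right) = 10 + 7 \left(- \frac{10}{3} + 6\right) = 10 + 7 \cdot \frac{8}{3} = 10 + \frac{56}{3} = \frac{86}{3}$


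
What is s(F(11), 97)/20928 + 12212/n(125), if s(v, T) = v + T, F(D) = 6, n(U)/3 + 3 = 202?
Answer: 28403803/1388224 ≈ 20.461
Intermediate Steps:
n(U) = 597 (n(U) = -9 + 3*202 = -9 + 606 = 597)
s(v, T) = T + v
s(F(11), 97)/20928 + 12212/n(125) = (97 + 6)/20928 + 12212/597 = 103*(1/20928) + 12212*(1/597) = 103/20928 + 12212/597 = 28403803/1388224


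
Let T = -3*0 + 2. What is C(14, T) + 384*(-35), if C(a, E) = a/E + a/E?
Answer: -13426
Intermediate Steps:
T = 2 (T = 0 + 2 = 2)
C(a, E) = 2*a/E
C(14, T) + 384*(-35) = 2*14/2 + 384*(-35) = 2*14*(½) - 13440 = 14 - 13440 = -13426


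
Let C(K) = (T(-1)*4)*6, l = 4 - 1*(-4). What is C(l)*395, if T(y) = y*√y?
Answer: -9480*I ≈ -9480.0*I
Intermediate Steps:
l = 8 (l = 4 + 4 = 8)
T(y) = y^(3/2)
C(K) = -24*I (C(K) = ((-1)^(3/2)*4)*6 = (-I*4)*6 = -4*I*6 = -24*I)
C(l)*395 = -24*I*395 = -9480*I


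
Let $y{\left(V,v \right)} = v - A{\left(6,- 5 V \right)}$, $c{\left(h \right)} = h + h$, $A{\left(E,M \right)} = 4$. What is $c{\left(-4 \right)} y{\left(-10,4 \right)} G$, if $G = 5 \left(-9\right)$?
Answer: $0$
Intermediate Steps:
$c{\left(h \right)} = 2 h$
$y{\left(V,v \right)} = -4 + v$ ($y{\left(V,v \right)} = v - 4 = -4 + v$)
$G = -45$
$c{\left(-4 \right)} y{\left(-10,4 \right)} G = 2 \left(-4\right) \left(-4 + 4\right) \left(-45\right) = \left(-8\right) 0 \left(-45\right) = 0 \left(-45\right) = 0$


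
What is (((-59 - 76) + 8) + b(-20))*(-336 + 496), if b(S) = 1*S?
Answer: -23520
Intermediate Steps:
b(S) = S
(((-59 - 76) + 8) + b(-20))*(-336 + 496) = (((-59 - 76) + 8) - 20)*(-336 + 496) = ((-135 + 8) - 20)*160 = (-127 - 20)*160 = -147*160 = -23520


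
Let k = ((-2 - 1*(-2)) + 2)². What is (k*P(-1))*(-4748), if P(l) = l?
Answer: 18992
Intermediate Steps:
k = 4 (k = ((-2 + 2) + 2)² = (0 + 2)² = 2² = 4)
(k*P(-1))*(-4748) = (4*(-1))*(-4748) = -4*(-4748) = 18992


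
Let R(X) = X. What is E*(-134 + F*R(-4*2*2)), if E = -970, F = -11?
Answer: -40740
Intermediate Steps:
E*(-134 + F*R(-4*2*2)) = -970*(-134 - 11*(-4*2)*2) = -970*(-134 - (-88)*2) = -970*(-134 - 11*(-16)) = -970*(-134 + 176) = -970*42 = -40740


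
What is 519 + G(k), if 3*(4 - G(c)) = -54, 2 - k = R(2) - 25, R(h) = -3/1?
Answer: 541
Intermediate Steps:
R(h) = -3 (R(h) = -3*1 = -3)
k = 30 (k = 2 - (-3 - 25) = 2 - 1*(-28) = 2 + 28 = 30)
G(c) = 22 (G(c) = 4 - 1/3*(-54) = 4 + 18 = 22)
519 + G(k) = 519 + 22 = 541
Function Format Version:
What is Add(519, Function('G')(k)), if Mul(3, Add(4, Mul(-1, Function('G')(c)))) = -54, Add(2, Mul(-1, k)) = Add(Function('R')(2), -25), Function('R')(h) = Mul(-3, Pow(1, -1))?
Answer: 541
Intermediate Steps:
Function('R')(h) = -3 (Function('R')(h) = Mul(-3, 1) = -3)
k = 30 (k = Add(2, Mul(-1, Add(-3, -25))) = Add(2, Mul(-1, -28)) = Add(2, 28) = 30)
Function('G')(c) = 22 (Function('G')(c) = Add(4, Mul(Rational(-1, 3), -54)) = Add(4, 18) = 22)
Add(519, Function('G')(k)) = Add(519, 22) = 541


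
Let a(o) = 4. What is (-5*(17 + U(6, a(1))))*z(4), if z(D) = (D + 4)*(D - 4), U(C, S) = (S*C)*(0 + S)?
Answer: 0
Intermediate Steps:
U(C, S) = C*S² (U(C, S) = (C*S)*S = C*S²)
z(D) = (-4 + D)*(4 + D) (z(D) = (4 + D)*(-4 + D) = (-4 + D)*(4 + D))
(-5*(17 + U(6, a(1))))*z(4) = (-5*(17 + 6*4²))*(-16 + 4²) = (-5*(17 + 6*16))*(-16 + 16) = -5*(17 + 96)*0 = -5*113*0 = -565*0 = 0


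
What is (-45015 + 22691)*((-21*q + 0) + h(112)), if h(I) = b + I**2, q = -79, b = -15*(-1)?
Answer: -317402632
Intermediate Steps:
b = 15
h(I) = 15 + I**2
(-45015 + 22691)*((-21*q + 0) + h(112)) = (-45015 + 22691)*((-21*(-79) + 0) + (15 + 112**2)) = -22324*((1659 + 0) + (15 + 12544)) = -22324*(1659 + 12559) = -22324*14218 = -317402632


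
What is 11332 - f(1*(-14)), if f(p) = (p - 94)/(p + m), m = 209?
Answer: 736616/65 ≈ 11333.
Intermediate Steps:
f(p) = (-94 + p)/(209 + p) (f(p) = (p - 94)/(p + 209) = (-94 + p)/(209 + p))
11332 - f(1*(-14)) = 11332 - (-94 + 1*(-14))/(209 + 1*(-14)) = 11332 - (-94 - 14)/(209 - 14) = 11332 - (-108)/195 = 11332 - 1*(-36/65) = 11332 + 36/65 = 736616/65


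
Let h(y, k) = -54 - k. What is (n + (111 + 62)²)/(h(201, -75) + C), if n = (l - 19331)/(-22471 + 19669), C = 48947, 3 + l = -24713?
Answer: 83905105/137208336 ≈ 0.61152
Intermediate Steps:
l = -24716 (l = -3 - 24713 = -24716)
n = 44047/2802 (n = (-24716 - 19331)/(-22471 + 19669) = -44047/(-2802) = -44047*(-1/2802) = 44047/2802 ≈ 15.720)
(n + (111 + 62)²)/(h(201, -75) + C) = (44047/2802 + (111 + 62)²)/((-54 - 1*(-75)) + 48947) = (44047/2802 + 173²)/((-54 + 75) + 48947) = (44047/2802 + 29929)/(21 + 48947) = (83905105/2802)/48968 = (83905105/2802)*(1/48968) = 83905105/137208336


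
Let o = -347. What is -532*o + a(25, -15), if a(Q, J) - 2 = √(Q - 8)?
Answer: 184606 + √17 ≈ 1.8461e+5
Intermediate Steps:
a(Q, J) = 2 + √(-8 + Q) (a(Q, J) = 2 + √(Q - 8) = 2 + √(-8 + Q))
-532*o + a(25, -15) = -532*(-347) + (2 + √(-8 + 25)) = 184604 + (2 + √17) = 184606 + √17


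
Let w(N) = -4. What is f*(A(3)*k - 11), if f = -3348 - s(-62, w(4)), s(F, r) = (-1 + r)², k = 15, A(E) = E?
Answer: -114682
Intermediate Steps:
f = -3373 (f = -3348 - (-1 - 4)² = -3348 - 1*(-5)² = -3348 - 1*25 = -3348 - 25 = -3373)
f*(A(3)*k - 11) = -3373*(3*15 - 11) = -3373*(45 - 11) = -3373*34 = -114682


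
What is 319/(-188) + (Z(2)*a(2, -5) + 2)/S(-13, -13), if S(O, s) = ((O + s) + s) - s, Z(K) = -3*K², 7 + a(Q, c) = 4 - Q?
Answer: -9975/2444 ≈ -4.0814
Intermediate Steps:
a(Q, c) = -3 - Q (a(Q, c) = -7 + (4 - Q) = -3 - Q)
S(O, s) = O + s (S(O, s) = (O + 2*s) - s = O + s)
319/(-188) + (Z(2)*a(2, -5) + 2)/S(-13, -13) = 319/(-188) + ((-3*2²)*(-3 - 1*2) + 2)/(-13 - 13) = 319*(-1/188) + ((-3*4)*(-3 - 2) + 2)/(-26) = -319/188 + (-12*(-5) + 2)*(-1/26) = -319/188 + (60 + 2)*(-1/26) = -319/188 + 62*(-1/26) = -319/188 - 31/13 = -9975/2444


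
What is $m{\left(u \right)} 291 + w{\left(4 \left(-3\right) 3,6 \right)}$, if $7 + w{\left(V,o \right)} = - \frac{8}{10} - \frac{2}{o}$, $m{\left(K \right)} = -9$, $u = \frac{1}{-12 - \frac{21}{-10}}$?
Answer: $- \frac{39407}{15} \approx -2627.1$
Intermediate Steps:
$u = - \frac{10}{99}$ ($u = \frac{1}{-12 - - \frac{21}{10}} = \frac{1}{-12 + \frac{21}{10}} = \frac{1}{- \frac{99}{10}} = - \frac{10}{99} \approx -0.10101$)
$w{\left(V,o \right)} = - \frac{39}{5} - \frac{2}{o}$ ($w{\left(V,o \right)} = -7 - \left(\frac{4}{5} + \frac{2}{o}\right) = - \frac{39}{5} - \frac{2}{o}$)
$m{\left(u \right)} 291 + w{\left(4 \left(-3\right) 3,6 \right)} = \left(-9\right) 291 - \left(\frac{39}{5} + \frac{2}{6}\right) = -2619 - \frac{122}{15} = - \frac{39407}{15}$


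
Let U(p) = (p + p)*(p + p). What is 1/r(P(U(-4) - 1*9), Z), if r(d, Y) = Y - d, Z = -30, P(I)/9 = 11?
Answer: -1/129 ≈ -0.0077519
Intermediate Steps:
U(p) = 4*p² (U(p) = (2*p)*(2*p) = 4*p²)
P(I) = 99 (P(I) = 9*11 = 99)
1/r(P(U(-4) - 1*9), Z) = 1/(-30 - 1*99) = 1/(-30 - 99) = 1/(-129) = -1/129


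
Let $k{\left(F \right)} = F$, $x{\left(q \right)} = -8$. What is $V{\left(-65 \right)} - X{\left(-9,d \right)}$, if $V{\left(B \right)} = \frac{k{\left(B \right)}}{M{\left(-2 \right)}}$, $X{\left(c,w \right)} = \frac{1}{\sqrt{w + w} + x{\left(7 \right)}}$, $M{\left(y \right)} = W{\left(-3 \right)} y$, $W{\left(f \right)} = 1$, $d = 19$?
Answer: $\frac{853}{26} + \frac{\sqrt{38}}{26} \approx 33.045$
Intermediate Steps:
$M{\left(y \right)} = y$ ($M{\left(y \right)} = 1 y = y$)
$X{\left(c,w \right)} = \frac{1}{-8 + \sqrt{2} \sqrt{w}}$ ($X{\left(c,w \right)} = \frac{1}{\sqrt{w + w} - 8} = \frac{1}{\sqrt{2 w} - 8} = \frac{1}{\sqrt{2} \sqrt{w} - 8} = \frac{1}{-8 + \sqrt{2} \sqrt{w}}$)
$V{\left(B \right)} = - \frac{B}{2}$ ($V{\left(B \right)} = \frac{B}{-2} = B \left(- \frac{1}{2}\right) = - \frac{B}{2}$)
$V{\left(-65 \right)} - X{\left(-9,d \right)} = \left(- \frac{1}{2}\right) \left(-65\right) - \frac{1}{-8 + \sqrt{2} \sqrt{19}} = \frac{65}{2} - \frac{1}{-8 + \sqrt{38}}$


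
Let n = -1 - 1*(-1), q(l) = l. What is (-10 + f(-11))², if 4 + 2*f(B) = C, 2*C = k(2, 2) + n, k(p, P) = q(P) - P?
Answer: 144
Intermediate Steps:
n = 0 (n = -1 + 1 = 0)
k(p, P) = 0 (k(p, P) = P - P = 0)
C = 0 (C = (0 + 0)/2 = (½)*0 = 0)
f(B) = -2 (f(B) = -2 + (½)*0 = -2 + 0 = -2)
(-10 + f(-11))² = (-10 - 2)² = (-12)² = 144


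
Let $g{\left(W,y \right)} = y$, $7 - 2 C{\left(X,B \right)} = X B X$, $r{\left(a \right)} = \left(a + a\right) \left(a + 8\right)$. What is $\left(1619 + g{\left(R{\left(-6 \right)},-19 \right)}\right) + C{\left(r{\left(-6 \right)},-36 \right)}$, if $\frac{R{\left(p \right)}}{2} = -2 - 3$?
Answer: $\frac{23943}{2} \approx 11972.0$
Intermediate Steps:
$r{\left(a \right)} = 2 a \left(8 + a\right)$
$C{\left(X,B \right)} = \frac{7}{2} - \frac{B X^{2}}{2}$ ($C{\left(X,B \right)} = \frac{7}{2} - \frac{X B X}{2} = \frac{7}{2} - \frac{B X X}{2} = \frac{7}{2} - \frac{B X^{2}}{2}$)
$R{\left(p \right)} = -10$ ($R{\left(p \right)} = 2 \left(-2 - 3\right) = 2 \left(-5\right) = -10$)
$\left(1619 + g{\left(R{\left(-6 \right)},-19 \right)}\right) + C{\left(r{\left(-6 \right)},-36 \right)} = \left(1619 - 19\right) - \left(- \frac{7}{2} - 18 \left(2 \left(-6\right) \left(8 - 6\right)\right)^{2}\right) = 1600 - \left(- \frac{7}{2} - 18 \left(2 \left(-6\right) 2\right)^{2}\right) = 1600 - \left(- \frac{7}{2} - 18 \left(-24\right)^{2}\right) = 1600 - \left(- \frac{7}{2} - 10368\right) = 1600 + \left(\frac{7}{2} + 10368\right) = 1600 + \frac{20743}{2} = \frac{23943}{2}$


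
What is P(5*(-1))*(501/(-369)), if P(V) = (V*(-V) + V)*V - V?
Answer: -25885/123 ≈ -210.45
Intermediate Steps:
P(V) = -V + V*(V - V**2) (P(V) = (-V**2 + V)*V - V = (V - V**2)*V - V = V*(V - V**2) - V = -V + V*(V - V**2))
P(5*(-1))*(501/(-369)) = ((5*(-1))*(-1 + 5*(-1) - (5*(-1))**2))*(501/(-369)) = (-5*(-1 - 5 - 1*(-5)**2))*(501*(-1/369)) = -5*(-1 - 5 - 1*25)*(-167/123) = -5*(-1 - 5 - 25)*(-167/123) = -5*(-31)*(-167/123) = 155*(-167/123) = -25885/123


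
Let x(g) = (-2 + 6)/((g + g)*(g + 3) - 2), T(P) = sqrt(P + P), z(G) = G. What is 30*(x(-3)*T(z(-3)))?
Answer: -60*I*sqrt(6) ≈ -146.97*I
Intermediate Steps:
T(P) = sqrt(2)*sqrt(P) (T(P) = sqrt(2*P) = sqrt(2)*sqrt(P))
x(g) = 4/(-2 + 2*g*(3 + g)) (x(g) = 4/((2*g)*(3 + g) - 2) = 4/(2*g*(3 + g) - 2) = 4/(-2 + 2*g*(3 + g)))
30*(x(-3)*T(z(-3))) = 30*((2/(-1 + (-3)**2 + 3*(-3)))*(sqrt(2)*sqrt(-3))) = 30*((2/(-1 + 9 - 9))*(sqrt(2)*(I*sqrt(3)))) = 30*((2/(-1))*(I*sqrt(6))) = 30*((2*(-1))*(I*sqrt(6))) = 30*(-2*I*sqrt(6)) = -60*I*sqrt(6)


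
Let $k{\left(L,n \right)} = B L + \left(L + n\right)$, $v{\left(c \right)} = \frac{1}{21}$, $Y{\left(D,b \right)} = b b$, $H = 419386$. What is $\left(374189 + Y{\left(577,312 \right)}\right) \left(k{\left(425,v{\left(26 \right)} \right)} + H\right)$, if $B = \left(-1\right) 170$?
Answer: $\frac{3441616572806}{21} \approx 1.6389 \cdot 10^{11}$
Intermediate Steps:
$Y{\left(D,b \right)} = b^{2}$
$v{\left(c \right)} = \frac{1}{21}$
$B = -170$
$k{\left(L,n \right)} = n - 169 L$ ($k{\left(L,n \right)} = - 170 L + \left(L + n\right) = n - 169 L$)
$\left(374189 + Y{\left(577,312 \right)}\right) \left(k{\left(425,v{\left(26 \right)} \right)} + H\right) = \left(374189 + 312^{2}\right) \left(\left(\frac{1}{21} - 71825\right) + 419386\right) = \left(374189 + 97344\right) \left(\left(\frac{1}{21} - 71825\right) + 419386\right) = 471533 \left(- \frac{1508324}{21} + 419386\right) = 471533 \cdot \frac{7298782}{21} = \frac{3441616572806}{21}$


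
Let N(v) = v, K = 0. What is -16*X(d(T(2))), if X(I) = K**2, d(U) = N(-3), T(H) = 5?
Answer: 0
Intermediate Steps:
d(U) = -3
X(I) = 0 (X(I) = 0**2 = 0)
-16*X(d(T(2))) = -16*0 = 0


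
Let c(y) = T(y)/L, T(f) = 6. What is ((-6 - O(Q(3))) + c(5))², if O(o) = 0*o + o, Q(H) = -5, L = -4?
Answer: 25/4 ≈ 6.2500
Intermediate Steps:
c(y) = -3/2 (c(y) = 6/(-4) = 6*(-¼) = -3/2)
O(o) = o (O(o) = 0 + o = o)
((-6 - O(Q(3))) + c(5))² = ((-6 - 1*(-5)) - 3/2)² = ((-6 + 5) - 3/2)² = (-1 - 3/2)² = (-5/2)² = 25/4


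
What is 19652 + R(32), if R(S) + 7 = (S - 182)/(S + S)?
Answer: 628565/32 ≈ 19643.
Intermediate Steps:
R(S) = -7 + (-182 + S)/(2*S) (R(S) = -7 + (S - 182)/(S + S) = -7 + (-182 + S)/((2*S)) = -7 + (-182 + S)*(1/(2*S)) = -7 + (-182 + S)/(2*S))
19652 + R(32) = 19652 + (-13/2 - 91/32) = 19652 - 299/32 = 628565/32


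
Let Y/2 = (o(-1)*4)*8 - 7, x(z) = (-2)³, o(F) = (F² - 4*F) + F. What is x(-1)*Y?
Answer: -1936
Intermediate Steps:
o(F) = F² - 3*F
x(z) = -8
Y = 242 (Y = 2*((-(-3 - 1)*4)*8 - 7) = 2*((-1*(-4)*4)*8 - 7) = 2*((4*4)*8 - 7) = 2*(16*8 - 7) = 2*(128 - 7) = 2*121 = 242)
x(-1)*Y = -8*242 = -1936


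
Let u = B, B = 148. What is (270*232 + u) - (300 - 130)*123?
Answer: 41878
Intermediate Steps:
u = 148
(270*232 + u) - (300 - 130)*123 = (270*232 + 148) - (300 - 130)*123 = (62640 + 148) - 170*123 = 62788 - 1*20910 = 62788 - 20910 = 41878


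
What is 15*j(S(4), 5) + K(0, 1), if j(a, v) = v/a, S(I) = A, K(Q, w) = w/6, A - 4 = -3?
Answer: 451/6 ≈ 75.167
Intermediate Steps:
A = 1 (A = 4 - 3 = 1)
K(Q, w) = w/6 (K(Q, w) = w*(1/6) = w/6)
S(I) = 1
15*j(S(4), 5) + K(0, 1) = 15*(5/1) + (1/6)*1 = 15*(5*1) + 1/6 = 15*5 + 1/6 = 75 + 1/6 = 451/6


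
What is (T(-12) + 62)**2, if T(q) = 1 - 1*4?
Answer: 3481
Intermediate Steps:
T(q) = -3 (T(q) = 1 - 4 = -3)
(T(-12) + 62)**2 = (-3 + 62)**2 = 59**2 = 3481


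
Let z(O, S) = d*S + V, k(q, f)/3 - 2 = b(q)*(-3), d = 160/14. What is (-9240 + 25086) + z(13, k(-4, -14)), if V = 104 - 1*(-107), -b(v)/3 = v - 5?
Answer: 93439/7 ≈ 13348.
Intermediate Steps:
b(v) = 15 - 3*v (b(v) = -3*(v - 5) = -3*(-5 + v) = 15 - 3*v)
V = 211 (V = 104 + 107 = 211)
d = 80/7 (d = 160*(1/14) = 80/7 ≈ 11.429)
k(q, f) = -129 + 27*q (k(q, f) = 6 + 3*((15 - 3*q)*(-3)) = 6 + 3*(-45 + 9*q) = 6 + (-135 + 27*q) = -129 + 27*q)
z(O, S) = 211 + 80*S/7 (z(O, S) = 80*S/7 + 211 = 211 + 80*S/7)
(-9240 + 25086) + z(13, k(-4, -14)) = (-9240 + 25086) + (211 + 80*(-129 + 27*(-4))/7) = 15846 + (211 + 80*(-129 - 108)/7) = 15846 + (211 + (80/7)*(-237)) = 15846 + (211 - 18960/7) = 15846 - 17483/7 = 93439/7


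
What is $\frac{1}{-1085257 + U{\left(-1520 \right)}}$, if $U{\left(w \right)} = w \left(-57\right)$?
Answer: $- \frac{1}{998617} \approx -1.0014 \cdot 10^{-6}$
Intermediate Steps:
$U{\left(w \right)} = - 57 w$
$\frac{1}{-1085257 + U{\left(-1520 \right)}} = \frac{1}{-1085257 - -86640} = \frac{1}{-1085257 + 86640} = \frac{1}{-998617} = - \frac{1}{998617}$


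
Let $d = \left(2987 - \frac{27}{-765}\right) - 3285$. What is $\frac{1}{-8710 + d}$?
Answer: $- \frac{85}{765677} \approx -0.00011101$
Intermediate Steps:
$d = - \frac{25327}{85}$ ($d = \left(2987 - - \frac{3}{85}\right) - 3285 = \left(2987 + \frac{3}{85}\right) - 3285 = \frac{253898}{85} - 3285 = - \frac{25327}{85} \approx -297.96$)
$\frac{1}{-8710 + d} = \frac{1}{-8710 - \frac{25327}{85}} = \frac{1}{- \frac{765677}{85}} = - \frac{85}{765677}$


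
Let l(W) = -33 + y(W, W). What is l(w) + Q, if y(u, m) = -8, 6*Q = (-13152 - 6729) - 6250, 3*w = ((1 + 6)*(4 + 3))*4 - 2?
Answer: -26377/6 ≈ -4396.2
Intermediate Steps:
w = 194/3 (w = (((1 + 6)*(4 + 3))*4 - 2)/3 = ((7*7)*4 - 2)/3 = (49*4 - 2)/3 = (196 - 2)/3 = (1/3)*194 = 194/3 ≈ 64.667)
Q = -26131/6 (Q = ((-13152 - 6729) - 6250)/6 = (-19881 - 6250)/6 = (1/6)*(-26131) = -26131/6 ≈ -4355.2)
l(W) = -41 (l(W) = -33 - 8 = -41)
l(w) + Q = -41 - 26131/6 = -26377/6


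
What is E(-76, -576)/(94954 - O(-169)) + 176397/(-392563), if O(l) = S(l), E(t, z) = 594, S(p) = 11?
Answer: -16514477949/37271108909 ≈ -0.44309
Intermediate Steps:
O(l) = 11
E(-76, -576)/(94954 - O(-169)) + 176397/(-392563) = 594/(94954 - 1*11) + 176397/(-392563) = 594/(94954 - 11) + 176397*(-1/392563) = 594/94943 - 176397/392563 = -16514477949/37271108909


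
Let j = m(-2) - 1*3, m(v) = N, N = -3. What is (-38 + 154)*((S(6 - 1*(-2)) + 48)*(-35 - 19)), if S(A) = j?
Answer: -263088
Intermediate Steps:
m(v) = -3
j = -6 (j = -3 - 1*3 = -3 - 3 = -6)
S(A) = -6
(-38 + 154)*((S(6 - 1*(-2)) + 48)*(-35 - 19)) = (-38 + 154)*((-6 + 48)*(-35 - 19)) = 116*(42*(-54)) = 116*(-2268) = -263088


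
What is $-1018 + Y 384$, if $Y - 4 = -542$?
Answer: $-207610$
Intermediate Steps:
$Y = -538$ ($Y = 4 - 542 = -538$)
$-1018 + Y 384 = -1018 - 206592 = -207610$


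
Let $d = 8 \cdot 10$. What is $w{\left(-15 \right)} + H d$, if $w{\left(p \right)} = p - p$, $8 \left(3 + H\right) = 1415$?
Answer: $13910$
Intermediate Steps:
$d = 80$
$H = \frac{1391}{8}$ ($H = -3 + \frac{1}{8} \cdot 1415 = -3 + \frac{1415}{8} = \frac{1391}{8} \approx 173.88$)
$w{\left(p \right)} = 0$
$w{\left(-15 \right)} + H d = 0 + \frac{1391}{8} \cdot 80 = 0 + 13910 = 13910$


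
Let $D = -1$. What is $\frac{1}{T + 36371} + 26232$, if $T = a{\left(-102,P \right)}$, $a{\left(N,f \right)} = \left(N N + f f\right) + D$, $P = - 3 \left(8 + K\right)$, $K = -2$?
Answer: $\frac{1235474737}{47098} \approx 26232.0$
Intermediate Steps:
$P = -18$ ($P = - 3 \left(8 - 2\right) = \left(-3\right) 6 = -18$)
$a{\left(N,f \right)} = -1 + N^{2} + f^{2}$ ($a{\left(N,f \right)} = \left(N N + f f\right) - 1 = \left(N^{2} + f^{2}\right) - 1 = -1 + N^{2} + f^{2}$)
$T = 10727$ ($T = -1 + \left(-102\right)^{2} + \left(-18\right)^{2} = -1 + 10404 + 324 = 10727$)
$\frac{1}{T + 36371} + 26232 = \frac{1}{10727 + 36371} + 26232 = \frac{1}{47098} + 26232 = \frac{1235474737}{47098}$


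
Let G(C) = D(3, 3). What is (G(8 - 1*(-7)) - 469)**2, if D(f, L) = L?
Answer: 217156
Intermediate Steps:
G(C) = 3
(G(8 - 1*(-7)) - 469)**2 = (3 - 469)**2 = (-466)**2 = 217156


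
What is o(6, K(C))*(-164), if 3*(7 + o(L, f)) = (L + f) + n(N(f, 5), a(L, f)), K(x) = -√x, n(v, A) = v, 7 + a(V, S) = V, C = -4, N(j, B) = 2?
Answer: 2132/3 + 328*I/3 ≈ 710.67 + 109.33*I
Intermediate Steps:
a(V, S) = -7 + V
o(L, f) = -19/3 + L/3 + f/3 (o(L, f) = -7 + ((L + f) + 2)/3 = -7 + (2 + L + f)/3 = -7 + (⅔ + L/3 + f/3) = -19/3 + L/3 + f/3)
o(6, K(C))*(-164) = (-19/3 + (⅓)*6 + (-√(-4))/3)*(-164) = (-19/3 + 2 + (-2*I)/3)*(-164) = (-19/3 + 2 - 2*I/3)*(-164) = (-13/3 - 2*I/3)*(-164) = 2132/3 + 328*I/3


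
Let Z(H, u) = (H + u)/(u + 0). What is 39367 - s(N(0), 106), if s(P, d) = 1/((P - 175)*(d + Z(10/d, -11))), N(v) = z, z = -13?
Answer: 461644527079/11726688 ≈ 39367.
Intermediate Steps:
Z(H, u) = (H + u)/u
N(v) = -13
s(P, d) = 1/((-175 + P)*(1 + d - 10/(11*d))) (s(P, d) = 1/((P - 175)*(d + (10/d - 11)/(-11))) = 1/((-175 + P)*(d - (-11 + 10/d)/11)) = 1/((-175 + P)*(d + (1 - 10/(11*d)))) = 1/((-175 + P)*(1 + d - 10/(11*d))))
39367 - s(N(0), 106) = 39367 - 11*106/(1750 - 13*(-10 + 11*106) + 11*106*(-175 - 175*106 - 13*106)) = 39367 - 11*106/(1750 - 13*(-10 + 1166) + 11*106*(-175 - 18550 - 1378)) = 39367 - 11*106/(1750 - 13*1156 + 11*106*(-20103)) = 39367 - 11*106/(1750 - 15028 - 23440098) = 39367 - 11*106/(-23453376) = 39367 - 11*106*(-1)/23453376 = 39367 - 1*(-583/11726688) = 39367 + 583/11726688 = 461644527079/11726688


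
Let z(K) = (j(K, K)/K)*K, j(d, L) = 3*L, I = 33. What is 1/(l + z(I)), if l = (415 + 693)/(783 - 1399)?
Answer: 154/14969 ≈ 0.010288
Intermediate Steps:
l = -277/154 (l = 1108/(-616) = 1108*(-1/616) = -277/154 ≈ -1.7987)
z(K) = 3*K (z(K) = ((3*K)/K)*K = 3*K)
1/(l + z(I)) = 1/(-277/154 + 3*33) = 1/(-277/154 + 99) = 1/(14969/154) = 154/14969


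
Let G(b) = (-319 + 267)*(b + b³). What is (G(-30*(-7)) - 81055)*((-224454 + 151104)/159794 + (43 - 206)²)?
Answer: -1022450622110084050/79897 ≈ -1.2797e+13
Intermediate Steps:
G(b) = -52*b - 52*b³ (G(b) = -52*(b + b³) = -52*b - 52*b³)
(G(-30*(-7)) - 81055)*((-224454 + 151104)/159794 + (43 - 206)²) = (-52*(-30*(-7))*(1 + (-30*(-7))²) - 81055)*((-224454 + 151104)/159794 + (43 - 206)²) = (-52*210*(1 + 210²) - 81055)*(-73350*1/159794 + (-163)²) = (-52*210*(1 + 44100) - 81055)*(-36675/79897 + 26569) = (-52*210*44101 - 81055)*(2122746718/79897) = (-481582920 - 81055)*(2122746718/79897) = -481663975*2122746718/79897 = -1022450622110084050/79897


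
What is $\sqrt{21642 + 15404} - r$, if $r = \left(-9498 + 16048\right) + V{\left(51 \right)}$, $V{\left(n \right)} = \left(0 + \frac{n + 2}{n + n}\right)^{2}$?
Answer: $- \frac{68149009}{10404} + \sqrt{37046} \approx -6357.8$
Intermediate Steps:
$V{\left(n \right)} = \frac{\left(2 + n\right)^{2}}{4 n^{2}}$ ($V{\left(n \right)} = \left(0 + \frac{2 + n}{2 n}\right)^{2} = \left(\frac{2 + n}{2 n}\right)^{2} = \frac{\left(2 + n\right)^{2}}{4 n^{2}}$)
$r = \frac{68149009}{10404}$ ($r = \left(-9498 + 16048\right) + \frac{\left(2 + 51\right)^{2}}{4 \cdot 2601} = 6550 + \frac{1}{4} \cdot \frac{1}{2601} \cdot 53^{2} = 6550 + \frac{1}{4} \cdot \frac{1}{2601} \cdot 2809 = 6550 + \frac{2809}{10404} = \frac{68149009}{10404} \approx 6550.3$)
$\sqrt{21642 + 15404} - r = \sqrt{21642 + 15404} - \frac{68149009}{10404} = \sqrt{37046} - \frac{68149009}{10404} = - \frac{68149009}{10404} + \sqrt{37046}$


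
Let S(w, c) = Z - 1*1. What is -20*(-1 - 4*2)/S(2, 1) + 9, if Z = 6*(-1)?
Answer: -117/7 ≈ -16.714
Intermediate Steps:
Z = -6
S(w, c) = -7 (S(w, c) = -6 - 1*1 = -6 - 1 = -7)
-20*(-1 - 4*2)/S(2, 1) + 9 = -20*(-1 - 4*2)/(-7) + 9 = -20*(-1 - 8)*(-1)/7 + 9 = -(-180)*(-1)/7 + 9 = -20*9/7 + 9 = -180/7 + 9 = -117/7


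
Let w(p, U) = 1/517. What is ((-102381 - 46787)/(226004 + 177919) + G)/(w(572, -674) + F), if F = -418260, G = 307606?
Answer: -64236727400890/87344478763737 ≈ -0.73544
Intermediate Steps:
w(p, U) = 1/517
((-102381 - 46787)/(226004 + 177919) + G)/(w(572, -674) + F) = ((-102381 - 46787)/(226004 + 177919) + 307606)/(1/517 - 418260) = (-149168/403923 + 307606)/(-216240419/517) = (-149168*1/403923 + 307606)*(-517/216240419) = (-149168/403923 + 307606)*(-517/216240419) = (124248989170/403923)*(-517/216240419) = -64236727400890/87344478763737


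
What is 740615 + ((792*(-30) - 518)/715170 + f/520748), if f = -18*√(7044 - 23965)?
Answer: 264832802636/357585 - 9*I*√16921/260374 ≈ 7.4062e+5 - 0.0044963*I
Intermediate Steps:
f = -18*I*√16921 ≈ -2341.5*I
740615 + ((792*(-30) - 518)/715170 + f/520748) = 740615 + ((792*(-30) - 518)/715170 - 18*I*√16921/520748) = 740615 + ((-23760 - 518)*(1/715170) - 18*I*√16921*(1/520748)) = 740615 + (-24278*1/715170 - 9*I*√16921/260374) = 740615 + (-12139/357585 - 9*I*√16921/260374) = 264832802636/357585 - 9*I*√16921/260374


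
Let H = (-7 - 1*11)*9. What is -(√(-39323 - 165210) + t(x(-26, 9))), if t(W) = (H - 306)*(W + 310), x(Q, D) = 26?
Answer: 157248 - I*√204533 ≈ 1.5725e+5 - 452.25*I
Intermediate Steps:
H = -162 (H = (-7 - 11)*9 = -18*9 = -162)
t(W) = -145080 - 468*W (t(W) = (-162 - 306)*(W + 310) = -468*(310 + W) = -145080 - 468*W)
-(√(-39323 - 165210) + t(x(-26, 9))) = -(√(-39323 - 165210) + (-145080 - 468*26)) = -(√(-204533) + (-145080 - 12168)) = -(I*√204533 - 157248) = -(-157248 + I*√204533) = 157248 - I*√204533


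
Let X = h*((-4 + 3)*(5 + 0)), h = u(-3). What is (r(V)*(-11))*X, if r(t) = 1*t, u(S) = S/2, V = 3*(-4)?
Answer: 990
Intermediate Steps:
V = -12
u(S) = S/2 (u(S) = S*(1/2) = S/2)
r(t) = t
h = -3/2 (h = (1/2)*(-3) = -3/2 ≈ -1.5000)
X = 15/2 (X = -3*(-4 + 3)*(5 + 0)/2 = -(-3)*5/2 = -3/2*(-5) = 15/2 ≈ 7.5000)
(r(V)*(-11))*X = -12*(-11)*(15/2) = 132*(15/2) = 990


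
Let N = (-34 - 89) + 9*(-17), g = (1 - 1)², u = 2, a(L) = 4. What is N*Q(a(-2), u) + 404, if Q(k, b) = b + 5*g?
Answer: -148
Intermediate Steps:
g = 0 (g = 0² = 0)
Q(k, b) = b (Q(k, b) = b + 5*0 = b + 0 = b)
N = -276 (N = -123 - 153 = -276)
N*Q(a(-2), u) + 404 = -276*2 + 404 = -552 + 404 = -148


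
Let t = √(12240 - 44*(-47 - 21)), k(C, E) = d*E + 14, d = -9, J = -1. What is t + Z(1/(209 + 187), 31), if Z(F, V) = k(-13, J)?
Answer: 23 + 8*√238 ≈ 146.42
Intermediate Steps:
k(C, E) = 14 - 9*E (k(C, E) = -9*E + 14 = 14 - 9*E)
Z(F, V) = 23 (Z(F, V) = 14 - 9*(-1) = 14 + 9 = 23)
t = 8*√238 (t = √(12240 - 44*(-68)) = √(12240 + 2992) = √15232 = 8*√238 ≈ 123.42)
t + Z(1/(209 + 187), 31) = 8*√238 + 23 = 23 + 8*√238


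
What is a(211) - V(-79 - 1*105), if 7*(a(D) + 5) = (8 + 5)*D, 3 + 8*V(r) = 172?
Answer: 20481/56 ≈ 365.73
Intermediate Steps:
V(r) = 169/8 (V(r) = -3/8 + (⅛)*172 = -3/8 + 43/2 = 169/8)
a(D) = -5 + 13*D/7 (a(D) = -5 + ((8 + 5)*D)/7 = -5 + (13*D)/7 = -5 + 13*D/7)
a(211) - V(-79 - 1*105) = (-5 + (13/7)*211) - 1*169/8 = (-5 + 2743/7) - 169/8 = 2708/7 - 169/8 = 20481/56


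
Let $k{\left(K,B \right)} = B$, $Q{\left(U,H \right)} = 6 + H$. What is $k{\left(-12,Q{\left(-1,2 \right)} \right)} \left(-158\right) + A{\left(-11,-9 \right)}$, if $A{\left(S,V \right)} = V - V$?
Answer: $-1264$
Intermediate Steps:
$A{\left(S,V \right)} = 0$
$k{\left(-12,Q{\left(-1,2 \right)} \right)} \left(-158\right) + A{\left(-11,-9 \right)} = \left(6 + 2\right) \left(-158\right) + 0 = 8 \left(-158\right) + 0 = -1264 + 0 = -1264$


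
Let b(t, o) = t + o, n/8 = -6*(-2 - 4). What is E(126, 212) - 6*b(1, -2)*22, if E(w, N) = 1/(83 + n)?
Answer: 48973/371 ≈ 132.00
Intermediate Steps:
n = 288 (n = 8*(-6*(-2 - 4)) = 8*(-6*(-6)) = 8*36 = 288)
b(t, o) = o + t
E(w, N) = 1/371 (E(w, N) = 1/(83 + 288) = 1/371)
E(126, 212) - 6*b(1, -2)*22 = 1/371 - 6*(-2 + 1)*22 = 1/371 - 6*(-1)*22 = 1/371 + 6*22 = 1/371 + 132 = 48973/371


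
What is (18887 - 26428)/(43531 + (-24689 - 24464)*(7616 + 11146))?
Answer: 7541/922165055 ≈ 8.1775e-6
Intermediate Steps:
(18887 - 26428)/(43531 + (-24689 - 24464)*(7616 + 11146)) = -7541/(43531 - 49153*18762) = -7541/(43531 - 922208586) = -7541/(-922165055) = -7541*(-1/922165055) = 7541/922165055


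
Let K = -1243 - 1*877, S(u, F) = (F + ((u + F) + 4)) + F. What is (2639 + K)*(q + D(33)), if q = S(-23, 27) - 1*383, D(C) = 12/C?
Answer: -1830513/11 ≈ -1.6641e+5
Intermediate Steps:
S(u, F) = 4 + u + 3*F (S(u, F) = (F + ((F + u) + 4)) + F = (F + (4 + F + u)) + F = (4 + u + 2*F) + F = 4 + u + 3*F)
K = -2120 (K = -1243 - 877 = -2120)
q = -321 (q = (4 - 23 + 3*27) - 1*383 = (4 - 23 + 81) - 383 = 62 - 383 = -321)
(2639 + K)*(q + D(33)) = (2639 - 2120)*(-321 + 12/33) = 519*(-321 + 12*(1/33)) = 519*(-321 + 4/11) = 519*(-3527/11) = -1830513/11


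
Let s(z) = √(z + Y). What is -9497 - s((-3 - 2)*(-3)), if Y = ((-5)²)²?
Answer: -9497 - 8*√10 ≈ -9522.3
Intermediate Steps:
Y = 625 (Y = 25² = 625)
s(z) = √(625 + z) (s(z) = √(z + 625) = √(625 + z))
-9497 - s((-3 - 2)*(-3)) = -9497 - √(625 + (-3 - 2)*(-3)) = -9497 - √(625 - 5*(-3)) = -9497 - √(625 + 15) = -9497 - √640 = -9497 - 8*√10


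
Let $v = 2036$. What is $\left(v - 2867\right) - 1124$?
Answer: $-1955$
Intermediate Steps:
$\left(v - 2867\right) - 1124 = \left(2036 - 2867\right) - 1124 = -831 - 1124 = -1955$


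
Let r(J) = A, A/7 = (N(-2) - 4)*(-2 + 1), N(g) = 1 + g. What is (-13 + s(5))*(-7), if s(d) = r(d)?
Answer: -154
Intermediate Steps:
A = 35 (A = 7*(((1 - 2) - 4)*(-2 + 1)) = 7*((-1 - 4)*(-1)) = 7*(-5*(-1)) = 7*5 = 35)
r(J) = 35
s(d) = 35
(-13 + s(5))*(-7) = (-13 + 35)*(-7) = 22*(-7) = -154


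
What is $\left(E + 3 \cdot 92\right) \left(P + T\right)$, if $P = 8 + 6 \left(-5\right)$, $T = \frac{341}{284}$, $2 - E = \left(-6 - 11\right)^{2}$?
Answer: $\frac{64977}{284} \approx 228.79$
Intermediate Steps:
$E = -287$ ($E = 2 - \left(-6 - 11\right)^{2} = 2 - \left(-17\right)^{2} = 2 - 289 = -287$)
$T = \frac{341}{284}$ ($T = 341 \cdot \frac{1}{284} = \frac{341}{284} \approx 1.2007$)
$P = -22$ ($P = 8 - 30 = -22$)
$\left(E + 3 \cdot 92\right) \left(P + T\right) = \left(-287 + 3 \cdot 92\right) \left(-22 + \frac{341}{284}\right) = \left(-287 + 276\right) \left(- \frac{5907}{284}\right) = \left(-11\right) \left(- \frac{5907}{284}\right) = \frac{64977}{284}$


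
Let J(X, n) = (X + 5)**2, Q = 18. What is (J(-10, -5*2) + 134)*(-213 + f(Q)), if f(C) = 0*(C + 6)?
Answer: -33867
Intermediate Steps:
J(X, n) = (5 + X)**2
f(C) = 0 (f(C) = 0*(6 + C) = 0)
(J(-10, -5*2) + 134)*(-213 + f(Q)) = ((5 - 10)**2 + 134)*(-213 + 0) = ((-5)**2 + 134)*(-213) = (25 + 134)*(-213) = 159*(-213) = -33867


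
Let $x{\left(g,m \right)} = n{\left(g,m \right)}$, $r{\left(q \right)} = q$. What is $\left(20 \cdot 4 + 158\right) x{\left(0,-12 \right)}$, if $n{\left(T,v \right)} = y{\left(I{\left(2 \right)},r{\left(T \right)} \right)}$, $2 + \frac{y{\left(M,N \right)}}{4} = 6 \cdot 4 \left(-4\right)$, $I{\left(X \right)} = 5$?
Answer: $-93296$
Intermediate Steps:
$y{\left(M,N \right)} = -392$ ($y{\left(M,N \right)} = -8 + 4 \cdot 6 \cdot 4 \left(-4\right) = -8 + 4 \cdot 24 \left(-4\right) = -8 + 4 \left(-96\right) = -8 - 384 = -392$)
$n{\left(T,v \right)} = -392$
$x{\left(g,m \right)} = -392$
$\left(20 \cdot 4 + 158\right) x{\left(0,-12 \right)} = \left(20 \cdot 4 + 158\right) \left(-392\right) = \left(80 + 158\right) \left(-392\right) = 238 \left(-392\right) = -93296$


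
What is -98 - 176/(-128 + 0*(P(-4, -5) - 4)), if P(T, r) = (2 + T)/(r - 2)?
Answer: -773/8 ≈ -96.625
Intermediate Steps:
P(T, r) = (2 + T)/(-2 + r)
-98 - 176/(-128 + 0*(P(-4, -5) - 4)) = -98 - 176/(-128 + 0*((2 - 4)/(-2 - 5) - 4)) = -98 - 176/(-128 + 0*(-2/(-7) - 4)) = -98 - 176/(-128 + 0*(-1/7*(-2) - 4)) = -98 - 176/(-128 + 0*(2/7 - 4)) = -98 - 176/(-128 + 0*(-26/7)) = -98 - 176/(-128 + 0) = -98 - 176/(-128) = -98 - 1/128*(-176) = -98 + 11/8 = -773/8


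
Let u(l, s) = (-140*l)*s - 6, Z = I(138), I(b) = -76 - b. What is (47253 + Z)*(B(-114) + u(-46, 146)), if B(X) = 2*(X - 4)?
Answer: 44216565922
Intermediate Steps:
Z = -214 (Z = -76 - 1*138 = -76 - 138 = -214)
u(l, s) = -6 - 140*l*s (u(l, s) = -140*l*s - 6 = -6 - 140*l*s)
B(X) = -8 + 2*X (B(X) = 2*(-4 + X) = -8 + 2*X)
(47253 + Z)*(B(-114) + u(-46, 146)) = (47253 - 214)*((-8 + 2*(-114)) + (-6 - 140*(-46)*146)) = 47039*((-8 - 228) + (-6 + 940240)) = 47039*(-236 + 940234) = 47039*939998 = 44216565922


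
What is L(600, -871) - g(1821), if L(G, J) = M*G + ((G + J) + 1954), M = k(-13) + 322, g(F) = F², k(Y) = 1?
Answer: -3120558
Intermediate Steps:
M = 323 (M = 1 + 322 = 323)
L(G, J) = 1954 + J + 324*G (L(G, J) = 323*G + ((G + J) + 1954) = 323*G + (1954 + G + J) = 1954 + J + 324*G)
L(600, -871) - g(1821) = (1954 - 871 + 324*600) - 1*1821² = (1954 - 871 + 194400) - 1*3316041 = 195483 - 3316041 = -3120558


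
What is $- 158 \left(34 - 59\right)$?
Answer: $3950$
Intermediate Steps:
$- 158 \left(34 - 59\right) = \left(-158\right) \left(-25\right) = 3950$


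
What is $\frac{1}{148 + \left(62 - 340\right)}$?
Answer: $- \frac{1}{130} \approx -0.0076923$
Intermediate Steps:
$\frac{1}{148 + \left(62 - 340\right)} = \frac{1}{148 - 278} = \frac{1}{-130} = - \frac{1}{130}$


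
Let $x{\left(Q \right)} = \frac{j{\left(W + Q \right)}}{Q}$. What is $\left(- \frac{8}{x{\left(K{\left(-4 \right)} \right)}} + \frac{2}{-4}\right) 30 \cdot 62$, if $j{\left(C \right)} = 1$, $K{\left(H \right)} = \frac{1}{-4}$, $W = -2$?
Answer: $2790$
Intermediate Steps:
$K{\left(H \right)} = - \frac{1}{4}$
$x{\left(Q \right)} = \frac{1}{Q}$ ($x{\left(Q \right)} = 1 \frac{1}{Q} = \frac{1}{Q}$)
$\left(- \frac{8}{x{\left(K{\left(-4 \right)} \right)}} + \frac{2}{-4}\right) 30 \cdot 62 = \left(- \frac{8}{\frac{1}{- \frac{1}{4}}} + \frac{2}{-4}\right) 30 \cdot 62 = \left(- \frac{8}{-4} + 2 \left(- \frac{1}{4}\right)\right) 30 \cdot 62 = \left(\left(-8\right) \left(- \frac{1}{4}\right) - \frac{1}{2}\right) 30 \cdot 62 = \left(2 - \frac{1}{2}\right) 30 \cdot 62 = \frac{3}{2} \cdot 30 \cdot 62 = 45 \cdot 62 = 2790$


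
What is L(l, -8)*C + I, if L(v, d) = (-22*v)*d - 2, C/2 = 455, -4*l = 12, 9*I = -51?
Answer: -1446917/3 ≈ -4.8231e+5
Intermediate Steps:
I = -17/3 (I = (⅑)*(-51) = -17/3 ≈ -5.6667)
l = -3 (l = -¼*12 = -3)
C = 910 (C = 2*455 = 910)
L(v, d) = -2 - 22*d*v (L(v, d) = -22*d*v - 2 = -2 - 22*d*v)
L(l, -8)*C + I = (-2 - 22*(-8)*(-3))*910 - 17/3 = (-2 - 528)*910 - 17/3 = -530*910 - 17/3 = -482300 - 17/3 = -1446917/3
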